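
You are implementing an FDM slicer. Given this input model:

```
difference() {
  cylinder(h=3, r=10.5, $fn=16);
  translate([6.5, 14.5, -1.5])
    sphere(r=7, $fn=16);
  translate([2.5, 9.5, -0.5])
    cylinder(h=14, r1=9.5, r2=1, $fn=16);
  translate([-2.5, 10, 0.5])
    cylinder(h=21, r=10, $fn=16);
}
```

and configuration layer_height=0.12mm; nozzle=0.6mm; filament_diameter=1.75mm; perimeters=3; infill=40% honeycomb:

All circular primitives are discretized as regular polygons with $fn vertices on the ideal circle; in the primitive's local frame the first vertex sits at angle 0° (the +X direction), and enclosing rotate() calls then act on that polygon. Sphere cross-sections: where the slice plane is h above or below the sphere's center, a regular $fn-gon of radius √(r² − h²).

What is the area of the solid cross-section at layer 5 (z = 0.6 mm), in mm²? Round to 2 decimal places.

At z = 0.6 mm: the cylinder: section is a regular 16-gon, circumradius r=10.5 (area = (16/2)·10.500²·sin(360°/16) = 337.53 mm²); the r=7 sphere at (6.5, 14.5) contributes a regular 16-gon of circumradius √(7²−2.1²) = 6.678 (area = (16/2)·6.678²·sin(360°/16) = 136.51 mm²); the cone at (2.5, 9.5): at t=0.079 of its height the radius interpolates to r₁+(r₂−r₁)t = 8.832, giving a regular 16-gon of that circumradius (area = (16/2)·8.832²·sin(360°/16) = 238.82 mm²); the cylinder at (-2.5, 10): section is a regular 16-gon, circumradius r=10 (area = (16/2)·10.000²·sin(360°/16) = 306.15 mm²); After the difference (first − rest): starting from the r=10.5 cylinder (337.53 mm²), the r=7 sphere at (6.5, 14.5) partially overlaps it — only the 4.07 mm² overlap (of its 136.51 mm²) is removed, clipping the outline; the cone at (2.5, 9.5) partially overlaps it — only the 102.21 mm² overlap (of its 238.82 mm²) is removed, clipping the outline; the r=10 cylinder at (-2.5, 10) partially overlaps it — only the 35.44 mm² overlap (of its 306.15 mm²) is removed, clipping the outline — area = 195.81 mm². Overall, the cross-section is a single solid region. Net area = 195.81 mm².

195.81 mm²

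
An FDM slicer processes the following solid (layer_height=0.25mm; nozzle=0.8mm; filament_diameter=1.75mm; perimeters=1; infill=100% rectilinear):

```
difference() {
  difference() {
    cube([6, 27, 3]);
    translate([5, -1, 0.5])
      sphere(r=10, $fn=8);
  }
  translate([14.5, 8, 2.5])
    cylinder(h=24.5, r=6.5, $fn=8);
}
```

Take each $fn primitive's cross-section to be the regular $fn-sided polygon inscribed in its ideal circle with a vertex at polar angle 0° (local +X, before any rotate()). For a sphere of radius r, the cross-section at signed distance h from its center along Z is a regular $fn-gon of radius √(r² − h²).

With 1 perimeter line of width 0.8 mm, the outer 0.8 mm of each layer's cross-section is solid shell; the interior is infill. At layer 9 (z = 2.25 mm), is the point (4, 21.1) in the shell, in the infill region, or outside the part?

infill

At z = 2.25 mm: the 6×27 cube contributes its full rectangle; the sphere at (5, -1): section is a regular 8-gon, circumradius = √(r²−h²) = √(10²−1.75²) = 9.846; Taking the first minus the rest: starting from the 6×27 cube, the r=10 sphere at (5, -1) partially overlaps it — only the 47.69 mm² overlap (of its 274.18 mm²) is removed, clipping the outline — 1 connected region; the cylinder at (14.5, 8) is absent (z outside [2.5, 27]); Subtracting the remaining from the first: none of the subtracted shapes is present at this height, so that combined region is unchanged — 1 connected region. Overall, the cross-section is a single solid region. The nearest boundary edge runs (6.00, 27.00)→(6.00, 8.43); distance from the point to it = 2.00 mm. The point is inside the cross-section and 2.00 mm from the nearest boundary — more than the 0.8 mm shell width (1 × 0.8), so it's in the infill interior.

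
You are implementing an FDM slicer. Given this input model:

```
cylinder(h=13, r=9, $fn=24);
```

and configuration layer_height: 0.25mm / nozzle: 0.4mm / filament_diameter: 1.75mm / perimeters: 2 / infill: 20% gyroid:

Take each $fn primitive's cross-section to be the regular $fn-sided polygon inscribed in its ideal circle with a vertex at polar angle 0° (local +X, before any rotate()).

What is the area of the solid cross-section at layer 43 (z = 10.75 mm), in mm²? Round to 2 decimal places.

At z = 10.75 mm: the r=9 cylinder contributes a regular 24-gon of circumradius 9 (area = (24/2)·9.000²·sin(360°/24) = 251.57 mm²). Overall, the cross-section is a single solid region. Net area = 251.57 mm².

251.57 mm²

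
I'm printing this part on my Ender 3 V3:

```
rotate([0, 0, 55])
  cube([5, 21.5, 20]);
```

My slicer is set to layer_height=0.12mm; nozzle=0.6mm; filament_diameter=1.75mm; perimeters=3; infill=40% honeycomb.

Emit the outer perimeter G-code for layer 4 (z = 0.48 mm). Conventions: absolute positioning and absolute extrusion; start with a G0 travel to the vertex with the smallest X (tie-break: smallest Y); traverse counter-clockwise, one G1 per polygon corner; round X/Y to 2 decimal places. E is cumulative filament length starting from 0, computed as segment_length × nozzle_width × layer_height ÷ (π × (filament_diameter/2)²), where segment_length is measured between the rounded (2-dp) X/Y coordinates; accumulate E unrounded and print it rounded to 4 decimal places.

G0 X-17.61 Y12.33 Z0.48
G1 X0.00 Y0.00 E0.6435
G1 X2.87 Y4.10 E0.7933
G1 X-14.74 Y16.43 E1.4368
G1 X-17.61 Y12.33 E1.5866

At z = 0.48 mm: the 5×21.5 cube contributes its full rectangle; (whole slice rotated 55° about Z — lengths, areas and connectivity unchanged). The outline is a single polygon with 4 vertices. Extrusion per mm of travel: 0.6 × 0.12 / (π × 0.875²) = 0.029934. Accumulating E over each segment gives final E = 1.5866.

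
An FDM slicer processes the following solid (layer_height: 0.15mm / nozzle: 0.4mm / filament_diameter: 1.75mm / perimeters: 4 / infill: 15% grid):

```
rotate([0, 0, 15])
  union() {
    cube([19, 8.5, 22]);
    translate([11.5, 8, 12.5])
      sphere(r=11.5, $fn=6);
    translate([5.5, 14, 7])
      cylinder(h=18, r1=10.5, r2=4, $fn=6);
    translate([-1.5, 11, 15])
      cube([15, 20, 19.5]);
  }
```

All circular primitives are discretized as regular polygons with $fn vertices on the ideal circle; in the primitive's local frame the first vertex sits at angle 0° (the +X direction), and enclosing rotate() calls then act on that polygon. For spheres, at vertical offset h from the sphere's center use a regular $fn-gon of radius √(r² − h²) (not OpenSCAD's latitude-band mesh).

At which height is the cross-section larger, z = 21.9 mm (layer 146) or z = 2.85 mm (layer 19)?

layer 146 (z = 21.9 mm)

Layer 146 (z = 21.9): the cube (footprint 19×8.5) is included at this height (area 161.50 mm²); the r=11.5 sphere at (11.5, 8) contributes a regular 6-gon of circumradius √(11.5²−9.4²) = 6.625 (area = (6/2)·6.625²·sin(360°/6) = 114.03 mm²); the cone at (5.5, 14) (r1=10.5→r2=4) has section circumradius 5.119 here — a regular 6-gon (area = (6/2)·5.119²·sin(360°/6) = 68.09 mm²); the cube at (-1.5, 11) is present — its section is the full 15×20 rectangle (area 300.00 mm²); Taking the union: the regions partially overlap — summed areas 643.62 mm² minus the doubly-counted overlap 143.04 mm² gives 500.59 mm² — area = 500.59 mm²; (rotated 15° about Z; rotation is an isometry so areas/perimeters/island counts are preserved). So its area = 500.59 mm². Layer 19 (z = 2.85): the 19×8.5 cube contributes its full rectangle (area 161.50 mm²); the r=11.5 sphere at (11.5, 8) slices to a regular 6-gon of circumradius 6.255 (√(r²−h²) with h=9.65 from center) (area = (6/2)·6.255²·sin(360°/6) = 101.66 mm²); the cone at (5.5, 14) does not reach this height (z outside [7, 25]); the cube at (-1.5, 11) does not reach this height (z outside [15, 34.5]); Taking the union: the regions partially overlap — summed areas 263.16 mm² minus the doubly-counted overlap 56.94 mm² gives 206.22 mm² — area = 206.22 mm²; (whole slice rotated 15° about Z — lengths, areas and connectivity unchanged). So its area = 206.22 mm². Layer 146 is larger (500.59 vs 206.22 mm²).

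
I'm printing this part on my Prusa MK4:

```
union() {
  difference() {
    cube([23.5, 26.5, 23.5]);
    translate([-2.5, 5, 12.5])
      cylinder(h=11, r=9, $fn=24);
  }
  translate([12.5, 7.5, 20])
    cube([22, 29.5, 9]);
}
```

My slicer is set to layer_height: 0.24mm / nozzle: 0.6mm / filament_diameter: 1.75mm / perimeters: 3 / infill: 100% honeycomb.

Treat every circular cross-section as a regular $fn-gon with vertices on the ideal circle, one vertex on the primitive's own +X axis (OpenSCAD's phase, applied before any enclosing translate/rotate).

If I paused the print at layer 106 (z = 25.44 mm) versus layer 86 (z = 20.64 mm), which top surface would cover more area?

Layer 106 (z = 25.44): the cube is not intersected at this z (z outside [0, 23.5]); the cylinder at (-2.5, 5) is absent (z outside [12.5, 23.5]); After the difference (first − rest): the first operand is absent here, so nothing remains; the cube at (12.5, 7.5) is present — its section is the full 22×29.5 rectangle (area 649.00 mm²); Taking the union: only the 22×29.5 cube at (12.5, 7.5) is present, so the union is just that shape — area = 649.00 mm². So its area = 649.00 mm². Layer 86 (z = 20.64): the 23.5×26.5 cube contributes its full rectangle (area 622.75 mm²); the r=9 cylinder at (-2.5, 5) gives a regular 24-gon of circumradius 9 (constant along its height) (area = (24/2)·9.000²·sin(360°/24) = 251.57 mm²); Subtracting the remaining from the first: starting from the 23.5×26.5 cube (622.75 mm²), the r=9 cylinder at (-2.5, 5) partially overlaps it — only the 70.61 mm² overlap (of its 251.57 mm²) is removed, clipping the outline — area = 552.14 mm²; the cube at (12.5, 7.5) (footprint 22×29.5) is included at this height (area 649.00 mm²); Taking the union: the regions partially overlap — summed areas 1201.14 mm² minus the doubly-counted overlap 209.00 mm² gives 992.14 mm² — area = 992.14 mm². So its area = 992.14 mm². Layer 86 is larger (992.14 vs 649.00 mm²).

layer 86 (z = 20.64 mm)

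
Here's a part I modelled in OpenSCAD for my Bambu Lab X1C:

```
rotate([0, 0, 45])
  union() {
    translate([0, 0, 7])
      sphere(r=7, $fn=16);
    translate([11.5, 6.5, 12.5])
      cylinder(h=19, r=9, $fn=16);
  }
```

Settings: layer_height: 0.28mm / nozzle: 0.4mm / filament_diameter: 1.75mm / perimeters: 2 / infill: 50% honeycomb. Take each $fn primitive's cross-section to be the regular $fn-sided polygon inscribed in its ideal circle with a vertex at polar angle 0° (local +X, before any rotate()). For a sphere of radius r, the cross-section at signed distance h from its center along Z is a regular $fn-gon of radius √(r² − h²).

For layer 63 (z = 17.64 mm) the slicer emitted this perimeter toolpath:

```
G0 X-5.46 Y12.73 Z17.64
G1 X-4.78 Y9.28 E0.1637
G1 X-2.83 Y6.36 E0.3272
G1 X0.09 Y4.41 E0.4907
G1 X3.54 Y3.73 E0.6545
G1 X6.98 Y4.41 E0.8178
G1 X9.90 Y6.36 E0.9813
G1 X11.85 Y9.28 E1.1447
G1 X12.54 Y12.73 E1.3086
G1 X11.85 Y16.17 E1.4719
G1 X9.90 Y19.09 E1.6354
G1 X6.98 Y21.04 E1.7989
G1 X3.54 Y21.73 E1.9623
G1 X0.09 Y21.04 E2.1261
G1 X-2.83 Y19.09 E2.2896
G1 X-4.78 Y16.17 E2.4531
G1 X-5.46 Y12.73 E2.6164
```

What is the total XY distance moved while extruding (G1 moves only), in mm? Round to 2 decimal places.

56.19 mm

Sum the Euclidean lengths of each G1 segment: total = 56.19 mm.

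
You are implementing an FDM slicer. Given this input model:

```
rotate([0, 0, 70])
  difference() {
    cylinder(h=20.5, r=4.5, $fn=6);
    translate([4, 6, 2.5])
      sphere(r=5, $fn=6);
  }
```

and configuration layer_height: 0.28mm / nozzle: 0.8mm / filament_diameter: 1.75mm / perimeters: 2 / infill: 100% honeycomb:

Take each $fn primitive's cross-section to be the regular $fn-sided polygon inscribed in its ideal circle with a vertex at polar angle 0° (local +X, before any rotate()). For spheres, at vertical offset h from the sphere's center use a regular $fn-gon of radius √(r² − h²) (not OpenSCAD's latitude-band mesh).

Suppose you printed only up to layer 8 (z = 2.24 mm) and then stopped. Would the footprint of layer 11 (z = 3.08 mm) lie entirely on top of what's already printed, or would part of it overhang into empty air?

entirely on top

Compare the two slices. At z = 2.24: the cylinder: section is a regular 6-gon, circumradius r=4.5 (area = (6/2)·4.500²·sin(360°/6) = 52.61 mm²); the r=5 sphere at (4, 6) slices to a regular 6-gon of circumradius 4.993 (√(r²−h²) with h=0.26 from center) (area = (6/2)·4.993²·sin(360°/6) = 64.78 mm²); Subtracting the remaining from the first: starting from the r=4.5 cylinder (52.61 mm²), the r=5 sphere at (4, 6) partially overlaps it — only the 4.51 mm² overlap (of its 64.78 mm²) is removed, clipping the outline — area = 48.10 mm²; (rotated 70° about Z; rotation is an isometry so areas/perimeters/island counts are preserved). At z = 3.08: the r=4.5 cylinder contributes a regular 6-gon of circumradius 4.5 (area = (6/2)·4.500²·sin(360°/6) = 52.61 mm²); the sphere at (4, 6): section is a regular 6-gon, circumradius = √(r²−h²) = √(5²−0.58²) = 4.966 (area = (6/2)·4.966²·sin(360°/6) = 64.08 mm²); Subtracting the remaining from the first: starting from the r=4.5 cylinder (52.61 mm²), the r=5 sphere at (4, 6) partially overlaps it — only the 4.40 mm² overlap (of its 64.08 mm²) is removed, clipping the outline — area = 48.21 mm²; (whole slice rotated 70° about Z — lengths, areas and connectivity unchanged). Checking containment: the cross-section at z = 3.08 is a subset of the cross-section at z = 2.24.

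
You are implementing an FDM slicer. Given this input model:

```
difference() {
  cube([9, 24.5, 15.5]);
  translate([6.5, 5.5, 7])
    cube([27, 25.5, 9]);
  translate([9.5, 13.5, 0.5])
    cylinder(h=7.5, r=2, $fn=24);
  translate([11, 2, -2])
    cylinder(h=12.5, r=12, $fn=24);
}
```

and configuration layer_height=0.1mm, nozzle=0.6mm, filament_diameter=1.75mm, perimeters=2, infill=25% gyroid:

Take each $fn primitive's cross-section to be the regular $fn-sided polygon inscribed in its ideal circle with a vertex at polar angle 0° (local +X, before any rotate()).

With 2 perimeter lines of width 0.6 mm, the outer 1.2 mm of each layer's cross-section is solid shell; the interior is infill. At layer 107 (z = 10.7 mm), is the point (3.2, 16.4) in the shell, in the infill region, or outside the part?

At z = 10.7 mm: the cube is present — its section is the full 9×24.5 rectangle; the cube at (6.5, 5.5) (footprint 27×25.5) is included at this height; the cylinder at (9.5, 13.5) does not reach this height (z outside [0.5, 8]); the cylinder at (11, 2) is not intersected at this z (z outside [-2, 10.5]); Taking the first minus the rest: starting from the 9×24.5 cube, the 27×25.5 cube at (6.5, 5.5) partially overlaps it — only the 47.50 mm² overlap (of its 688.50 mm²) is removed, clipping the outline — 1 connected region. Overall, the cross-section is a single solid region. The nearest boundary edge runs (0.00, 0.00)→(0.00, 24.50); distance from the point to it = 3.20 mm. The point is inside the cross-section and 3.20 mm from the nearest boundary — more than the 1.2 mm shell width (2 × 0.6), so it's in the infill interior.

infill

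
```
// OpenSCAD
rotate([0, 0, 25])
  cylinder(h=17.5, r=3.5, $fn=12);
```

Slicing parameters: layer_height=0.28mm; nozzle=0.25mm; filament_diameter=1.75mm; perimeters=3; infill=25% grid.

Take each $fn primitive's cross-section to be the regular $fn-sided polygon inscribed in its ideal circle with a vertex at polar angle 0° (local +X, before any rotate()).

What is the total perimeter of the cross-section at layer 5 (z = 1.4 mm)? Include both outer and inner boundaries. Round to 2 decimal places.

At z = 1.4 mm: the r=3.5 cylinder contributes a regular 12-gon of circumradius 3.5 (perimeter = 2·12·3.500·sin(180°/12) = 21.74 mm); (whole slice rotated 25° about Z — lengths, areas and connectivity unchanged). Overall, the cross-section is a single solid region. Total boundary length (outer) = 21.74 mm.

21.74 mm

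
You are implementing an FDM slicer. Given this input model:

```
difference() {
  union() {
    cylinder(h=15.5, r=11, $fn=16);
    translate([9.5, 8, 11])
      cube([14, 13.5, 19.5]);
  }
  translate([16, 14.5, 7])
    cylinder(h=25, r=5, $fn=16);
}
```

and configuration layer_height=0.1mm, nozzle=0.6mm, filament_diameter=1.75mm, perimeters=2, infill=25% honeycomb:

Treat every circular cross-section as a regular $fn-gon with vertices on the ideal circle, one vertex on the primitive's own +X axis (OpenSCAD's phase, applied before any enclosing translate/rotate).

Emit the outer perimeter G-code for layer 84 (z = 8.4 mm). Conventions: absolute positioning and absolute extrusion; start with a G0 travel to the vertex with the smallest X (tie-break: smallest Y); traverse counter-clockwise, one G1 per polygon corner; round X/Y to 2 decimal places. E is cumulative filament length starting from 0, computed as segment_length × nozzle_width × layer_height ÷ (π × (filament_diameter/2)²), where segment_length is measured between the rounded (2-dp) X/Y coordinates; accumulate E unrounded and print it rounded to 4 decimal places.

At z = 8.4 mm: the cylinder: section is a regular 16-gon, circumradius r=11; the cube at (9.5, 8) does not reach this height (z outside [11, 30.5]); Combining (union): only the r=11 cylinder is present, so the union is just that shape — 1 connected region; the r=5 cylinder at (16, 14.5) gives a regular 16-gon of circumradius 5 (constant along its height); Taking the first minus the rest: starting from the result so far, the r=5 cylinder at (16, 14.5) misses the remaining region (no effect) — 1 connected region. The outline is a single polygon with 16 vertices. Extrusion per mm of travel: 0.6 × 0.1 / (π × 0.875²) = 0.024945. Accumulating E over each segment gives final E = 1.7129.

G0 X-11.00 Y0.00 Z8.40
G1 X-10.16 Y-4.21 E0.1071
G1 X-7.78 Y-7.78 E0.2141
G1 X-4.21 Y-10.16 E0.3211
G1 X0.00 Y-11.00 E0.4282
G1 X4.21 Y-10.16 E0.5353
G1 X7.78 Y-7.78 E0.6424
G1 X10.16 Y-4.21 E0.7494
G1 X11.00 Y0.00 E0.8565
G1 X10.16 Y4.21 E0.9636
G1 X7.78 Y7.78 E1.0706
G1 X4.21 Y10.16 E1.1776
G1 X0.00 Y11.00 E1.2847
G1 X-4.21 Y10.16 E1.3918
G1 X-7.78 Y7.78 E1.4988
G1 X-10.16 Y4.21 E1.6059
G1 X-11.00 Y0.00 E1.7129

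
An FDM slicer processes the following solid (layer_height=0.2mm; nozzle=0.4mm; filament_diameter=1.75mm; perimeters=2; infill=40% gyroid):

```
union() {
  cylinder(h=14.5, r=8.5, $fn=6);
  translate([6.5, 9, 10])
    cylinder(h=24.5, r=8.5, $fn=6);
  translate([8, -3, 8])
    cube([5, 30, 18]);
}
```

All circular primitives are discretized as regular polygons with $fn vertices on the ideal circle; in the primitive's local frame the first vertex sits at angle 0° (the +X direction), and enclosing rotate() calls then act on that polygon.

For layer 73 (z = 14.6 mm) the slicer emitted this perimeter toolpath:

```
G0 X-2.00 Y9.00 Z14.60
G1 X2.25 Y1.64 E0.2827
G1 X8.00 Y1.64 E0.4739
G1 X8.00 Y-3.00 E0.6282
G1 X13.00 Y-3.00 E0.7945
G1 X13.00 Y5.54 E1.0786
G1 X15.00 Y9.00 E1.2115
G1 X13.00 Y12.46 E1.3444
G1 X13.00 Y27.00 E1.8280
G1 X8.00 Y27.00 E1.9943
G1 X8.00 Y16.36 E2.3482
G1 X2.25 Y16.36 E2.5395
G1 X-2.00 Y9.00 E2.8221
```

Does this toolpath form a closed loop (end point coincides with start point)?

Start point (G0): (-2.00, 9.00). End point (last G1): the path returns to the start — closed.

yes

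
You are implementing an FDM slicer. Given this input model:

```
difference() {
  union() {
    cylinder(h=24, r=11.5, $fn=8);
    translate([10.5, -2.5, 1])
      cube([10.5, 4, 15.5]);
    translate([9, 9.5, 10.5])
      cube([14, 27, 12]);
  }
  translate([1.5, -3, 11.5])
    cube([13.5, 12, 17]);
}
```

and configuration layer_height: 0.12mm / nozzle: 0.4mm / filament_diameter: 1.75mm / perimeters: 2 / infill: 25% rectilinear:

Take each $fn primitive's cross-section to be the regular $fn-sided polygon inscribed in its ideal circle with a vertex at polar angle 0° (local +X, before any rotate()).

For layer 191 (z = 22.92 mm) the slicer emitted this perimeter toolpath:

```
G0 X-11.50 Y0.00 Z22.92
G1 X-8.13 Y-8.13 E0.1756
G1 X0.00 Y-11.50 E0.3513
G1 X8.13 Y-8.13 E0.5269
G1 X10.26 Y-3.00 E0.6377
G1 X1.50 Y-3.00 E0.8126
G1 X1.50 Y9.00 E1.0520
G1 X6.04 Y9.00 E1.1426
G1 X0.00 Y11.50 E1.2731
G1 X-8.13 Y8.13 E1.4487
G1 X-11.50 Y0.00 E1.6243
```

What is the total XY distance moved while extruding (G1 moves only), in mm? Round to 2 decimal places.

Sum the Euclidean lengths of each G1 segment: total = 81.40 mm.

81.40 mm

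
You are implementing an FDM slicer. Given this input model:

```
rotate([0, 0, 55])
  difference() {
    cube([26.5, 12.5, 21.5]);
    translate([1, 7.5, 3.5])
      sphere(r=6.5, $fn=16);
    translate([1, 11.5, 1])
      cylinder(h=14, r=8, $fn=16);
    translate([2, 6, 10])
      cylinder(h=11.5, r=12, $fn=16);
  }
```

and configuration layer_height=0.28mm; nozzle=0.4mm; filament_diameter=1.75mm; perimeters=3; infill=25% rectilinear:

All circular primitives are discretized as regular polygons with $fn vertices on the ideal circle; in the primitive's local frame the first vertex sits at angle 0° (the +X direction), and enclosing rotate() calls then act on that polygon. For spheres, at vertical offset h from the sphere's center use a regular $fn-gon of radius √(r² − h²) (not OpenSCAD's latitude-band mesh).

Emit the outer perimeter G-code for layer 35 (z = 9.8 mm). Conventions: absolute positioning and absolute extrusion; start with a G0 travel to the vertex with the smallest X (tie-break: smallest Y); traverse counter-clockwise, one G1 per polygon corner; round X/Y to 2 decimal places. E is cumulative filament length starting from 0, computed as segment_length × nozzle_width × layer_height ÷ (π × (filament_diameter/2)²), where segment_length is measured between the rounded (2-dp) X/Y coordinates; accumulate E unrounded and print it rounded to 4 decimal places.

G0 X-5.19 Y14.38 Z9.80
G1 X-4.26 Y13.97 E0.0473
G1 X-2.10 Y11.71 E0.1929
G1 X-0.97 Y8.80 E0.3383
G1 X-1.04 Y5.68 E0.4836
G1 X-2.29 Y2.83 E0.6285
G1 X-3.03 Y2.12 E0.6762
G1 X0.00 Y0.00 E0.8484
G1 X15.20 Y21.71 E2.0825
G1 X4.96 Y28.88 E2.6646
G1 X-5.19 Y14.38 E3.4887

At z = 9.8 mm: the cube (footprint 26.5×12.5) is included at this height; the r=6.5 sphere at (1, 7.5) contributes a regular 16-gon of circumradius √(6.5²−6.3²) = 1.600; the cylinder at (1, 11.5): section is a regular 16-gon, circumradius r=8; the cylinder at (2, 6) is absent (z outside [10, 21.5]); Taking the first minus the rest: starting from the 26.5×12.5 cube, the r=6.5 sphere at (1, 7.5) partially overlaps it — only the 6.85 mm² overlap (of its 7.84 mm²) is removed, clipping the outline; the r=8 cylinder at (1, 11.5) partially overlaps it — only the 58.94 mm² overlap (of its 195.93 mm²) is removed, clipping the outline — 1 connected region; (whole slice rotated 55° about Z — lengths, areas and connectivity unchanged). The outline is a single polygon with 10 vertices. Extrusion per mm of travel: 0.4 × 0.28 / (π × 0.875²) = 0.046564. Accumulating E over each segment gives final E = 3.4887.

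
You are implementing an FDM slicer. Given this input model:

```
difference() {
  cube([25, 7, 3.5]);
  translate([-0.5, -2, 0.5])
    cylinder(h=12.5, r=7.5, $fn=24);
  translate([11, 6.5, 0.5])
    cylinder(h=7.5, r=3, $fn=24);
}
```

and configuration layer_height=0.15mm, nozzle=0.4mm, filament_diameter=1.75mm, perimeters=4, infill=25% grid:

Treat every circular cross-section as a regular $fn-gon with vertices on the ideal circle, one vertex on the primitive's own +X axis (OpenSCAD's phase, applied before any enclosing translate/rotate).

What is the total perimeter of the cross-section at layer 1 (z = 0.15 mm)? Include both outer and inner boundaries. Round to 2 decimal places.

64.00 mm

At z = 0.15 mm: the cube (footprint 25×7) is included at this height (perimeter 64.00 mm); the cylinder at (-0.5, -2) is not intersected at this z (z outside [0.5, 13]); the cylinder at (11, 6.5) does not reach this height (z outside [0.5, 8]); After the difference (first − rest): none of the subtracted shapes is present at this height, so the 25×7 cube is unchanged — boundary = 64.00 mm. Overall, the cross-section is a single solid region. Total boundary length (outer) = 64.00 mm.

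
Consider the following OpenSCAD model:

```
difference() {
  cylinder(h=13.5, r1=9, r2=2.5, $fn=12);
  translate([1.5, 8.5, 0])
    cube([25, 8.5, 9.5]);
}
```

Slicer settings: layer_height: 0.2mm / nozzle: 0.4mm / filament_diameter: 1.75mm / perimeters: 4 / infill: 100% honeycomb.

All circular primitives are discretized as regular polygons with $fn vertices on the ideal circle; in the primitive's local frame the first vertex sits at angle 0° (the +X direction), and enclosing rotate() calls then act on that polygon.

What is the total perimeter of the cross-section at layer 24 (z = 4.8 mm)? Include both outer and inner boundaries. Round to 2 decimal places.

At z = 4.8 mm: the cone contributes a regular 12-gon of circumradius 6.689 (interpolated between r1=9 and r2=2.5 at t=0.356) (perimeter = 2·12·6.689·sin(180°/12) = 41.55 mm); the 25×8.5 cube at (1.5, 8.5) contributes its full rectangle (perimeter 67.00 mm); Subtracting the remaining from the first: starting from the cone, the 25×8.5 cube at (1.5, 8.5) misses the remaining region (no effect) — boundary = 41.55 mm. Overall, the cross-section is a single solid region. Total boundary length (outer) = 41.55 mm.

41.55 mm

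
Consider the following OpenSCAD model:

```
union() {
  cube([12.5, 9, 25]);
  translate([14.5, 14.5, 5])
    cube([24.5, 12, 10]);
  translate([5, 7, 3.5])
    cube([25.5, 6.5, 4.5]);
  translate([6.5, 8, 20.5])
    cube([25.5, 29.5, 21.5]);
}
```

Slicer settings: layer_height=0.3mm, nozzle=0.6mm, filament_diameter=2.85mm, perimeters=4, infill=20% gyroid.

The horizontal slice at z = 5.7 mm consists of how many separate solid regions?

At z = 5.7 mm: the cube is present — its section is the full 12.5×9 rectangle; the cube at (14.5, 14.5) is present — its section is the full 24.5×12 rectangle; the cube at (5, 7) is present — its section is the full 25.5×6.5 rectangle; the cube at (6.5, 8) is not intersected at this z (z outside [20.5, 42]); Taking the union: the regions partially overlap (shared area 15.00 mm²), so overlapping operands fuse into one piece — 2 connected regions. The result has 2 disconnected regions.

2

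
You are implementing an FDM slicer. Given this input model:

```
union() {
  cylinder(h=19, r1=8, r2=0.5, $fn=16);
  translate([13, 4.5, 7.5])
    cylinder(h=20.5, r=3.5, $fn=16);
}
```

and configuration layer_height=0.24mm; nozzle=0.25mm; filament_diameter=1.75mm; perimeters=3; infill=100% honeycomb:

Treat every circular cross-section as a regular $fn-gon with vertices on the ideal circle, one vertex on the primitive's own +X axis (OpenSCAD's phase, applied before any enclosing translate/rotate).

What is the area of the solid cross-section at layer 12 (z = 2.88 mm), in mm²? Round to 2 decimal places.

144.20 mm²

At z = 2.88 mm: the cone: at t=0.152 of its height the radius interpolates to r₁+(r₂−r₁)t = 6.863, giving a regular 16-gon of that circumradius (area = (16/2)·6.863²·sin(360°/16) = 144.20 mm²); the cylinder at (13, 4.5) is absent (z outside [7.5, 28]); Combining (union): only the cone is present, so the union is just that shape — area = 144.20 mm². Overall, the cross-section is a single solid region. Net area = 144.20 mm².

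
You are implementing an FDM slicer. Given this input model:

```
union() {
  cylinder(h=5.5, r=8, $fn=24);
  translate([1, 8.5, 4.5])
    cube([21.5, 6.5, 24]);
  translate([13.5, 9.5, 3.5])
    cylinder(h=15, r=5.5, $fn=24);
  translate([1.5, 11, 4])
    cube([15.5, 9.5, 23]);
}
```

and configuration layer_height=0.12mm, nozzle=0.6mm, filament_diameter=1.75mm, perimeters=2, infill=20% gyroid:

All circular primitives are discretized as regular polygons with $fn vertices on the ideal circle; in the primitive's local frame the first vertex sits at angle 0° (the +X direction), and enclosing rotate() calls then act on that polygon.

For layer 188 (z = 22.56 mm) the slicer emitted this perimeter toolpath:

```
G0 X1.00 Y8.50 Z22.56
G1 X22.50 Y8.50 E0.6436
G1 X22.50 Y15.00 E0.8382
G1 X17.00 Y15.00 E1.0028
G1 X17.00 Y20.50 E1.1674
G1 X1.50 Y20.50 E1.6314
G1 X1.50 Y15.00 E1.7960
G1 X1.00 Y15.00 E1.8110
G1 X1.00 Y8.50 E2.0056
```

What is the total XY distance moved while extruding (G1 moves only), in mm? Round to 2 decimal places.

Sum the Euclidean lengths of each G1 segment: total = 67.00 mm.

67.00 mm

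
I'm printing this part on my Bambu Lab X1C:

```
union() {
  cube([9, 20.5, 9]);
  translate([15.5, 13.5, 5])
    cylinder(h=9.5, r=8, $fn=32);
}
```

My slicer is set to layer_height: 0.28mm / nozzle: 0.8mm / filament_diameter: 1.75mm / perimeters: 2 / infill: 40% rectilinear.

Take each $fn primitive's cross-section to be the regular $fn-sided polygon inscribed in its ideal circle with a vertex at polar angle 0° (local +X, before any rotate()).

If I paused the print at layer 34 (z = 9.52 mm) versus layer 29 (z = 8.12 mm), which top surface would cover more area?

Layer 34 (z = 9.52): the cube is not intersected at this z (z outside [0, 9]); the cylinder at (15.5, 13.5): section is a regular 32-gon, circumradius r=8 (area = (32/2)·8.000²·sin(360°/32) = 199.77 mm²); Taking the union: only the r=8 cylinder at (15.5, 13.5) is present, so the union is just that shape — area = 199.77 mm². So its area = 199.77 mm². Layer 29 (z = 8.12): the cube is present — its section is the full 9×20.5 rectangle (area 184.50 mm²); the cylinder at (15.5, 13.5): section is a regular 32-gon, circumradius r=8 (area = (32/2)·8.000²·sin(360°/32) = 199.77 mm²); Combining (union): the regions partially overlap — summed areas 384.27 mm² minus the doubly-counted overlap 9.27 mm² gives 375.00 mm² — area = 375.00 mm². So its area = 375.00 mm². Layer 29 is larger (375.00 vs 199.77 mm²).

layer 29 (z = 8.12 mm)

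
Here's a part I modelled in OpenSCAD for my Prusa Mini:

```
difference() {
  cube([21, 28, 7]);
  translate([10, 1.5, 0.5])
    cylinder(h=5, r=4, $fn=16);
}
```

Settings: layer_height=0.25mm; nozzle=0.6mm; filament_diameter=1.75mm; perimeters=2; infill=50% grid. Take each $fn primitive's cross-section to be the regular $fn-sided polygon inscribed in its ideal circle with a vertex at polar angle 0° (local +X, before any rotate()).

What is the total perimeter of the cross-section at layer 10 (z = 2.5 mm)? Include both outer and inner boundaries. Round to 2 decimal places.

At z = 2.5 mm: the cube (footprint 21×28) is included at this height (perimeter 98.00 mm); the r=4 cylinder at (10, 1.5) contributes a regular 16-gon of circumradius 4 (perimeter = 2·16·4.000·sin(180°/16) = 24.97 mm); After the difference (first − rest): starting from the 21×28 cube, the r=4 cylinder at (10, 1.5) partially overlaps it — only the 36.04 mm² overlap (of its 48.98 mm²) is removed, clipping the outline — boundary = 106.14 mm. Overall, the cross-section is a single solid region. Total boundary length (outer) = 106.14 mm.

106.14 mm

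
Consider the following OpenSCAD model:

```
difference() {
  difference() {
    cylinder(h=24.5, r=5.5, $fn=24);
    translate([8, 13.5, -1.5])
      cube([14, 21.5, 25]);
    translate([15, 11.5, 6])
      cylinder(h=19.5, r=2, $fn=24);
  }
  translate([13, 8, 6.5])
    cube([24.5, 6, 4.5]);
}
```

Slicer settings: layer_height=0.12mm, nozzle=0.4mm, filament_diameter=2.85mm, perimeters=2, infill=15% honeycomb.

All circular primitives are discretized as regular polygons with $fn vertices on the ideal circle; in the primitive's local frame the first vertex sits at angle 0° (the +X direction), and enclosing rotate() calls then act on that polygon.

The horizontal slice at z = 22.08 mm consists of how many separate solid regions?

1

At z = 22.08 mm: the cylinder: section is a regular 24-gon, circumradius r=5.5; the cube at (8, 13.5) (footprint 14×21.5) is included at this height; the r=2 cylinder at (15, 11.5) contributes a regular 24-gon of circumradius 2; Subtracting the remaining from the first: starting from the r=5.5 cylinder, the 14×21.5 cube at (8, 13.5) misses the remaining region (no effect); the r=2 cylinder at (15, 11.5) misses the remaining region (no effect) — 1 connected region; the cube at (13, 8) is absent (z outside [6.5, 11]); Taking the first minus the rest: none of the subtracted shapes is present at this height, so that combined region is unchanged — 1 connected region. The result has 1 disconnected region.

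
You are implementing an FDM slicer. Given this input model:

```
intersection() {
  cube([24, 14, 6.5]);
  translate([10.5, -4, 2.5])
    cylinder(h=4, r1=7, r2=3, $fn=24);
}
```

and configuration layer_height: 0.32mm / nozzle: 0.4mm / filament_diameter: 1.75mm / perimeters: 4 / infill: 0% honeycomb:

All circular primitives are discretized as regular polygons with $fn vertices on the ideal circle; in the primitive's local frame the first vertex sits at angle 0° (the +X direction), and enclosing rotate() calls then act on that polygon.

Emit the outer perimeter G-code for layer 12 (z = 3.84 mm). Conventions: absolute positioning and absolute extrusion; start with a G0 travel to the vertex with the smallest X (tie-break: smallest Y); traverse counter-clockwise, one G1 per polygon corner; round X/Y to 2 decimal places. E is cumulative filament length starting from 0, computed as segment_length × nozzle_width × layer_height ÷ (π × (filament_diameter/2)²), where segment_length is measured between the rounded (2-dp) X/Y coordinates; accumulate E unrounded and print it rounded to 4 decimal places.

At z = 3.84 mm: the 24×14 cube contributes its full rectangle; the cone at (10.5, -4) (r1=7→r2=3) has section circumradius 5.660 here — a regular 24-gon; After intersecting: the cone at (10.5, -4) partially overlaps the 24×14 cube; clipping to the common part keeps 8.87 mm² — 1 connected region. The outline is a single polygon with 7 vertices. Extrusion per mm of travel: 0.4 × 0.32 / (π × 0.875²) = 0.053216. Accumulating E over each segment gives final E = 0.8975.

G0 X6.50 Y0.00 Z3.84
G1 X14.50 Y0.00 E0.4257
G1 X13.33 Y0.90 E0.5043
G1 X11.96 Y1.47 E0.5832
G1 X10.50 Y1.66 E0.6616
G1 X9.04 Y1.47 E0.7399
G1 X7.67 Y0.90 E0.8189
G1 X6.50 Y0.00 E0.8975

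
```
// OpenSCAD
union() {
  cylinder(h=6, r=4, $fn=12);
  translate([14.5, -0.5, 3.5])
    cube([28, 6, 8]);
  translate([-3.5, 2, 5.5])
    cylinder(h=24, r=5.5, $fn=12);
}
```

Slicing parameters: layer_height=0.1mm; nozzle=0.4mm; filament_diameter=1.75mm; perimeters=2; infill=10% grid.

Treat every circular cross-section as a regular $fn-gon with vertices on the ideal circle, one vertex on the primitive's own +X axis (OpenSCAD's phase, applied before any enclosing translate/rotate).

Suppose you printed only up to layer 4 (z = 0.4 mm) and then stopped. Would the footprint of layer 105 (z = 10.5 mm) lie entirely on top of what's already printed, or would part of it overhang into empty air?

part overhangs

Compare the two slices. At z = 0.4: the r=4 cylinder gives a regular 12-gon of circumradius 4 (constant along its height) (area = (12/2)·4.000²·sin(360°/12) = 48.00 mm²); the cube at (14.5, -0.5) is not intersected at this z (z outside [3.5, 11.5]); the cylinder at (-3.5, 2) does not reach this height (z outside [5.5, 29.5]); Merging all regions: only the r=4 cylinder is present, so the union is just that shape — area = 48.00 mm². At z = 10.5: the cylinder is not intersected at this z (z outside [0, 6]); the 28×6 cube at (14.5, -0.5) contributes its full rectangle (area 168.00 mm²); the r=5.5 cylinder at (-3.5, 2) contributes a regular 12-gon of circumradius 5.5 (area = (12/2)·5.500²·sin(360°/12) = 90.75 mm²); Merging all regions: the 2 present regions are separate (no shared area or edge), so areas and boundary lengths simply add and each stays a separate island — area = 258.75 mm². Checking containment: at z = 10.5 the cross-section extends beyond the z = 0.4 cross-section by about 228.37 mm².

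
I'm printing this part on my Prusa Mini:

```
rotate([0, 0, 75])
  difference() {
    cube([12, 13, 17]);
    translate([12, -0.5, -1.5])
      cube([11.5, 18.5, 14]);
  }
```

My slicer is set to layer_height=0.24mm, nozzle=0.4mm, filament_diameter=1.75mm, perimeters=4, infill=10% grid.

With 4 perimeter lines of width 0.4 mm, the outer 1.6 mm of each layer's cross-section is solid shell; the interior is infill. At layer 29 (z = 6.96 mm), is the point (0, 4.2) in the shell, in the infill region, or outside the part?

shell

At z = 6.96 mm: the 12×13 cube contributes its full rectangle; the cube at (12, -0.5) (footprint 11.5×18.5) is included at this height; After the difference (first − rest): starting from the 12×13 cube, the 11.5×18.5 cube at (12, -0.5) misses the remaining region (no effect) — 1 connected region; (rotated 75° about Z; rotation is an isometry so areas/perimeters/island counts are preserved). Overall, the cross-section is a single solid region. Undo the 75° rotation: the query point maps to (4.057, 1.087) in the un-rotated model frame. The nearest boundary edge runs (12.00, 0.00)→(0.00, 0.00); distance from the point to it = 1.09 mm. The point is inside the cross-section, 1.09 mm from the nearest boundary — within the 1.6 mm shell band (4 × 0.4).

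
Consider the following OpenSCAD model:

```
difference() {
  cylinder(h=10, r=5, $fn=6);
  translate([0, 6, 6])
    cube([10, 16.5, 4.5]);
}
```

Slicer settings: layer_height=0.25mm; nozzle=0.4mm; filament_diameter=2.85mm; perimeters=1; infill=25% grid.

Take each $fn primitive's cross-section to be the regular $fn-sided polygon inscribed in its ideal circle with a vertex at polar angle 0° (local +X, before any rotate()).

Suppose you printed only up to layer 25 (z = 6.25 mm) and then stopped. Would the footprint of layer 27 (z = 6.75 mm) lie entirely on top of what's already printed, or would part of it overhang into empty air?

Compare the two slices. At z = 6.25: the cylinder: section is a regular 6-gon, circumradius r=5 (area = (6/2)·5.000²·sin(360°/6) = 64.95 mm²); the cube at (0, 6) is present — its section is the full 10×16.5 rectangle (area 165.00 mm²); Taking the first minus the rest: starting from the r=5 cylinder (64.95 mm²), the 10×16.5 cube at (0, 6) misses the remaining region (no effect) — area = 64.95 mm². At z = 6.75: the r=5 cylinder gives a regular 6-gon of circumradius 5 (constant along its height) (area = (6/2)·5.000²·sin(360°/6) = 64.95 mm²); the 10×16.5 cube at (0, 6) contributes its full rectangle (area 165.00 mm²); Taking the first minus the rest: starting from the r=5 cylinder (64.95 mm²), the 10×16.5 cube at (0, 6) misses the remaining region (no effect) — area = 64.95 mm². Checking containment: the cross-section at z = 6.75 is a subset of the cross-section at z = 6.25.

entirely on top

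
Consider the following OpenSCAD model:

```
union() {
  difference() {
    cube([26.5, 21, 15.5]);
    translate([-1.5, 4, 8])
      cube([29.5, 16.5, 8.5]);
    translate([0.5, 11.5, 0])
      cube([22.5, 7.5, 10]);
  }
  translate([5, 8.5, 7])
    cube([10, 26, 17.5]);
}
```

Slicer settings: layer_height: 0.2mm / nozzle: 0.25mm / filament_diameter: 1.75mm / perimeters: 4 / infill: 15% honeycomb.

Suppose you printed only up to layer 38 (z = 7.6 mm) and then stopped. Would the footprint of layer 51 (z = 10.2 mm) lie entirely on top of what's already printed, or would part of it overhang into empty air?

entirely on top

Compare the two slices. At z = 7.6: the cube (footprint 26.5×21) is included at this height (area 556.50 mm²); the cube at (-1.5, 4) is absent (z outside [8, 16.5]); the cube at (0.5, 11.5) is present — its section is the full 22.5×7.5 rectangle (area 168.75 mm²); Subtracting the remaining from the first: starting from the 26.5×21 cube (556.50 mm²), the 22.5×7.5 cube at (0.5, 11.5) lies wholly inside it (removes its full 168.75 mm² and its 60.00 mm outline becomes a hole wall) — area = 387.75 mm²; the cube at (5, 8.5) (footprint 10×26) is included at this height (area 260.00 mm²); Merging all regions: the regions partially overlap — summed areas 647.75 mm² minus the doubly-counted overlap 50.00 mm² gives 597.75 mm² — area = 597.75 mm². At z = 10.2: the cube (footprint 26.5×21) is included at this height (area 556.50 mm²); the 29.5×16.5 cube at (-1.5, 4) contributes its full rectangle (area 486.75 mm²); the cube at (0.5, 11.5) does not reach this height (z outside [0, 10]); After the difference (first − rest): starting from the 26.5×21 cube (556.50 mm²), the 29.5×16.5 cube at (-1.5, 4) partially overlaps it — only the 437.25 mm² overlap (of its 486.75 mm²) is removed, clipping the outline — area = 119.25 mm²; the cube at (5, 8.5) is present — its section is the full 10×26 rectangle (area 260.00 mm²); Merging all regions: the regions partially overlap — summed areas 379.25 mm² minus the doubly-counted overlap 5.00 mm² gives 374.25 mm² — area = 374.25 mm². Checking containment: the cross-section at z = 10.2 is a subset of the cross-section at z = 7.6.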